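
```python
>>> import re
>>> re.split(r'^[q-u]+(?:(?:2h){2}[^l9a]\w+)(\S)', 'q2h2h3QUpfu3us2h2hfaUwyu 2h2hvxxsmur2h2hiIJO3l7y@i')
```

Pattern: anchored at the start of the string; then one or more of a character in [q-u]; then the literal '2h' repeated 2 times, then any character except [l9a], then one or more of a word character (non-capturing group); then a non-whitespace character (captured).
Matches to split on: at [0:24] → 'q2h2h3QUpfu3us2h2hfaUwyu'.
Because the pattern has a capturing group, `split` also inserts each captured text between the pieces.

['', 'u', ' 2h2hvxxsmur2h2hiIJO3l7y@i']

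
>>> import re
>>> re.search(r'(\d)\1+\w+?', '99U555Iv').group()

'99U'

`\1` has to match the exact text group 1 already captured.
The match spans [0:3] → '99U'.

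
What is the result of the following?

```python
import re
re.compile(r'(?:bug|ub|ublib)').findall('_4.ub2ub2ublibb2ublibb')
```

['ub', 'ub', 'ub', 'ub']

Branches in `(...|...)` are attempted left-to-right; the first branch that allows the whole pattern to succeed is taken.
Scanning left to right: at [3:5] → 'ub'; at [6:8] → 'ub'; at [9:11] → 'ub'; at [16:18] → 'ub'.
`findall` yields the raw match text (4 of them) because the pattern has no groups.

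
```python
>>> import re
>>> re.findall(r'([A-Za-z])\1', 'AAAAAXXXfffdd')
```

The backreference `\1` re-matches whatever the first group consumed, character for character.
Matches: at [0:2] match 'AA', group 1 = 'A'; at [2:4] match 'AA', group 1 = 'A'; at [5:7] match 'XX', group 1 = 'X'; at [8:10] match 'ff', group 1 = 'f'; at [11:13] match 'dd', group 1 = 'd'.
`findall` collects group 1 from each match (5 total).

['A', 'A', 'X', 'f', 'd']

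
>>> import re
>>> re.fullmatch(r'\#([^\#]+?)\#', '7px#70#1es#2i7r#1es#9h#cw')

For `fullmatch`, every character of the input must be accounted for by the pattern.
Here the string isn't matched end-to-end, so the call returns None.

None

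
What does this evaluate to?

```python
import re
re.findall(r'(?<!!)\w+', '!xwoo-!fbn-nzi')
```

['woo', 'bn', 'nzi']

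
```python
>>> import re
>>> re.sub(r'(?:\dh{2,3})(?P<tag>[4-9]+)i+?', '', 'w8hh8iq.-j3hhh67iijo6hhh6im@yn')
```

'wq.-jijom@yn'

Pattern: a digit, then 2 to 3 of a literal 'h' (non-capturing group); then one or more of a character in [4-9] (captured as 'tag'); then one or more of a literal 'i' (lazy).
A `+?`/`*?`/`{m,n}?` starts at its minimum and grows only as far as needed for what follows to match.
Matches: at [1:6] → '8hh8i'; at [10:17] → '3hhh67i'; at [20:26] → '6hhh6i'.
Each match is replaced by ''.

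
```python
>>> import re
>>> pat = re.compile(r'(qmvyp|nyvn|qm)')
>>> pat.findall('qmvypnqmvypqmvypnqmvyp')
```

['qmvyp', 'qmvyp', 'qmvyp', 'qmvyp']

The regex engine tests alternatives in the order written; an earlier branch that matches wins even if a later one would match more.
One capturing group, so `findall` returns just the captured substring from each match — 4 in all.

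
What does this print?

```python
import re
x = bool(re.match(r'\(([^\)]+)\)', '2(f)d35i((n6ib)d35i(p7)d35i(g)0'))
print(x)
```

`re.match` only tries the pattern at the start of the string.
Here position 0 doesn't satisfy it, so the call returns None, and `bool(None)` is False.

False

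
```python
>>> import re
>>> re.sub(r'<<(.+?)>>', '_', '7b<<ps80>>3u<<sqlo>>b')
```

'7b_3u_b'

Matches: at [2:10] → '<<ps80>>'; at [12:20] → '<<sqlo>>'.
`sub` substitutes '_' at each match site.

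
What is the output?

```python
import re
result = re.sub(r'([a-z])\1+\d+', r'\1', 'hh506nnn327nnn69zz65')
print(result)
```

hnnz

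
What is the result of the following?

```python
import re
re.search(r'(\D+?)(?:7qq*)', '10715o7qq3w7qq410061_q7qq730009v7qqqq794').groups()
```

('o',)

The match spans [5:9] → 'o7qq'.
Captured: group 1 = 'o'.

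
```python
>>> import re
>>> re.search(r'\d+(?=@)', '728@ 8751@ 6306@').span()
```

The lookaround is zero-width — it requires the adjacent text to match without consuming it, so the asserted text isn't part of the match.
The match spans [0:3] → '728'.

(0, 3)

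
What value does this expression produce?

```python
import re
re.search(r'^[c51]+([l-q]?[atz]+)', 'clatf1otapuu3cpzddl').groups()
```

('lat',)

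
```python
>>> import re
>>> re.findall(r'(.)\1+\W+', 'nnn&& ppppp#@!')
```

`\1` has to match the exact text group 1 already captured.
One capturing group, so `findall` returns just the captured substring from each match — 2 in all.

['n', 'p']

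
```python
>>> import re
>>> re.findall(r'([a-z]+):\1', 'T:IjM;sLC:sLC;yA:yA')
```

[]

`findall` collects group 1 from each match (0 total).
Nothing in the string satisfies the pattern, so the list is empty.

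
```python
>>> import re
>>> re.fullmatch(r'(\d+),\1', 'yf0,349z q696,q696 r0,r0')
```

`re.fullmatch` requires the pattern to consume the entire string.
Here the pattern can't cover the whole string, so the call returns None.

None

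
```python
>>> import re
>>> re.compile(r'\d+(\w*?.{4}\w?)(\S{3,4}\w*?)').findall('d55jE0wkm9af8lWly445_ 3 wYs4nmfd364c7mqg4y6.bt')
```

[('jE0wk', 'm9af'), ('lWly4', '45_'), (' wYs4', 'nmfd'), ('c7mqg', '4y6.')]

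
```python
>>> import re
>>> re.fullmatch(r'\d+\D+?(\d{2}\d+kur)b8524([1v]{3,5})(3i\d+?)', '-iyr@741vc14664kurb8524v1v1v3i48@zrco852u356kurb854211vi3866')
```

This matches one or more of a digit, then one or more of a non-digit (lazy); then exactly 2 of a digit, then one or more of a digit, then the literal 'kur' (captured); then the literal 'b85', then the literal '24'; then 3 to 5 of one of [1v] (captured); then the literal '3i', then one or more of a digit (lazy) (captured).
`re.fullmatch` requires the pattern to consume the entire string.
Here there's no way to consume every character, so the call returns None.

None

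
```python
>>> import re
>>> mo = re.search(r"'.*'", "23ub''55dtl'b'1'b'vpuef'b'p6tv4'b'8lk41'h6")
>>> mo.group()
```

The match spans [4:40] → "''55dtl'b'1'b'vpuef'b'p6tv4'b'8lk41'".

"''55dtl'b'1'b'vpuef'b'p6tv4'b'8lk41'"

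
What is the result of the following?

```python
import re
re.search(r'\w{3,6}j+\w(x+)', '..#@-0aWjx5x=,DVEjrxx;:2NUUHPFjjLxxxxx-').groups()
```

('xx',)

This matches 3 to 6 of a word character, then one or more of a literal 'j', then a word character; then one or more of a literal 'x' (captured).
`search` walks the string left to right and returns the first match it finds.
The match spans [14:21] → 'DVEjrxx'.
Captured: group 1 = 'xx'.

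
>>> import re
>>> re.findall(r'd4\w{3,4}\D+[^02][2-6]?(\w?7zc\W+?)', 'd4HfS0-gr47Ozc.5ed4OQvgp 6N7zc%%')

['N7zc%']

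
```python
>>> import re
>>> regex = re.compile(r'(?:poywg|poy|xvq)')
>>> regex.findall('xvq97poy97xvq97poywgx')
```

['xvq', 'poy', 'xvq', 'poywg']

`|` is ordered: at each position the engine commits to the first alternative that works.
Matches: at [0:3] → 'xvq'; at [5:8] → 'poy'; at [10:13] → 'xvq'; at [15:20] → 'poywg'.
`findall` yields the raw match text (4 of them) because the pattern has no groups.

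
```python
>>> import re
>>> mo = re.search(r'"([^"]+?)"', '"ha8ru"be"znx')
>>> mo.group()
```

'"ha8ru"'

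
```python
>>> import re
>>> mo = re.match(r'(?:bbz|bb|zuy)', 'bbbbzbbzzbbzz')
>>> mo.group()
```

'bb'

`match` is anchored at position 0; if the pattern doesn't fit there, it returns None.
The match spans [0:2] → 'bb'.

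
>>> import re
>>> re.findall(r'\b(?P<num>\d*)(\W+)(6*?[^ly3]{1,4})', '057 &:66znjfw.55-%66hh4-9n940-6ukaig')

[('057', ' &:', '66zn'), ('', '.', '55-%'), ('', '-', '9n94'), ('', '-', '6uka')]

The pattern matches a word boundary (`\b`, zero-width); then zero or more of a digit (captured as 'num'); then one or more of a non-word character (captured); then zero or more of the literal '6' (lazy), then 1 to 4 of any character except [ly3] (captured).
A `+?`/`*?`/`{m,n}?` starts at its minimum and grows only as far as needed for what follows to match.
Scanning left to right: at [0:10] match '057 &:66zn', groups = ('057', ' &:', '66zn'); at [13:18] match '.55-%', groups = ('', '.', '55-%'); at [23:28] match '-9n94', groups = ('', '-', '9n94'); at [29:34] match '-6uka', groups = ('', '-', '6uka').
Multiple groups make `findall` return tuples — one 3-tuple for each match.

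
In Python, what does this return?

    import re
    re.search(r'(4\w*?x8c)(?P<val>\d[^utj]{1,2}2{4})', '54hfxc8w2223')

Here the pattern never matches, so the call returns None.

None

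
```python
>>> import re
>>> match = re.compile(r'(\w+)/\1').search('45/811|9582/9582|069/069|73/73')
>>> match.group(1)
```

'9582'

After group 1 captures some text, `\1` only succeeds where that same text appears again.
`re.search` tries every starting position until one works.
The match spans [7:16] → '9582/9582'.
Captured: group 1 = '9582'.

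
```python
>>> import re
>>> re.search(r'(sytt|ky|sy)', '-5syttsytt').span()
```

Alternation isn't longest-match — the leftmost alternative that fits at this position is chosen.
Unlike `match`, `search` isn't anchored — it looks for the pattern anywhere in the string.
The match spans [2:6] → 'sytt'.
Captured: group 1 = 'sytt'.

(2, 6)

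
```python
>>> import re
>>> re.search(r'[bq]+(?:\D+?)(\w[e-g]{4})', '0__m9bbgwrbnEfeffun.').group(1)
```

'Efeff'

This matches one or more of one of [bq]; then one or more of a non-digit (lazy) (non-capturing group); then a word character, then exactly 4 of a character in [e-g] (captured).
`re.search` scans for the first position where the pattern succeeds.
The match spans [5:17] → 'bbgwrbnEfeff'.
Captured: group 1 = 'Efeff'.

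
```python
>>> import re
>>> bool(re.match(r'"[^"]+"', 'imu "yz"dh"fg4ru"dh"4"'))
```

False

With `match`, the pattern is implicitly anchored at the beginning.
Here position 0 doesn't satisfy it, so the call returns None, and `bool(None)` is False.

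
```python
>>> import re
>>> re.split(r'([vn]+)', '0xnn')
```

Pattern: one or more of one of [vn] (captured).
Matches to split on: at [2:4] → 'nn'.
The group in the pattern means `split` returns the separators' captures alongside the pieces.

['0x', 'nn', '']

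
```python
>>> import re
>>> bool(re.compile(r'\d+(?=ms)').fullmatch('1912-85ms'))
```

`re.fullmatch` requires the pattern to consume the entire string.
Here the string isn't matched end-to-end, so the call returns None, and `bool(None)` is False.

False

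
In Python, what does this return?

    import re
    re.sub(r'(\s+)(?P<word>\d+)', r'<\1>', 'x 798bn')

'x< >bn'

The pattern matches one or more of whitespace (captured); then one or more of a digit (captured as 'word').
Matches: at [1:5] → ' 798'.
The replacement refers to a captured group, so each match is rewritten using its own captured text.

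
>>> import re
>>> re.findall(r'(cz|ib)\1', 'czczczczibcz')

['cz', 'cz']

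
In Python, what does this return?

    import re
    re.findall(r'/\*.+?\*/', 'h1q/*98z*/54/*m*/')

A `+?`/`*?`/`{m,n}?` starts at its minimum and grows only as far as needed for what follows to match.
Since nothing is captured, `findall` lists the 2 matched substrings directly.

['/*98z*/', '/*m*/']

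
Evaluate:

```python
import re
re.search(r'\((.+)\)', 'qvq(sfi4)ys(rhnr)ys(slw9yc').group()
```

Unlike `match`, `search` isn't anchored — it looks for the pattern anywhere in the string.
The match spans [3:17] → '(sfi4)ys(rhnr)'.
Captured: group 1 = 'sfi4)ys(rhnr'.

'(sfi4)ys(rhnr)'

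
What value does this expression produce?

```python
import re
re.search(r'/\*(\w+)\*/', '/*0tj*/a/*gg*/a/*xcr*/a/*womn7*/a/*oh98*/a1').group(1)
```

'0tj'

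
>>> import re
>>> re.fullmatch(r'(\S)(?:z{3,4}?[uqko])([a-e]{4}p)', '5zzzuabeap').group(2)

Pattern: a non-whitespace character (captured); then 3 to 4 of the literal 'z' (lazy), then one of [uqko] (non-capturing group); then exactly 4 of a character in [a-e], then a literal 'p' (captured).
`fullmatch` succeeds only if the pattern covers the string from start to end.
The match spans [0:10] → '5zzzuabeap'.
Captured: group 1 = '5', group 2 = 'abeap'.

'abeap'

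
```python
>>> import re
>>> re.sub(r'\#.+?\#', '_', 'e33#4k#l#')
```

'e33_l#'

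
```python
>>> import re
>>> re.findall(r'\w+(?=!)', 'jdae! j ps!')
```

The lookaround is zero-width — it requires the adjacent text to match without consuming it, so the asserted text isn't part of the match.
Scanning left to right: at [0:4] → 'jdae'; at [8:10] → 'ps'.
No capturing groups, so `findall` returns the 2 full match strings.

['jdae', 'ps']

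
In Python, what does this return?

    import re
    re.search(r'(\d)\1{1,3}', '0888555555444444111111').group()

A backreference is literal: `\1` must see the identical characters the first group matched.
The match spans [1:4] → '888'.

'888'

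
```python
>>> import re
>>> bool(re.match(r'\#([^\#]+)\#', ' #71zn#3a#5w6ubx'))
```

False

With `match`, the pattern is implicitly anchored at the beginning.
Here the pattern fails at index 0, so the call returns None, and `bool(None)` is False.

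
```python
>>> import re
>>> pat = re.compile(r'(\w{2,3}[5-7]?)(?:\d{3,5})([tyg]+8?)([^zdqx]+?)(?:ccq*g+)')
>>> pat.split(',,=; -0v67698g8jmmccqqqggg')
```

The group in the pattern means `split` returns the separators' captures alongside the pieces.

[',,=; -', '0v67', 'g8', 'jmm', '']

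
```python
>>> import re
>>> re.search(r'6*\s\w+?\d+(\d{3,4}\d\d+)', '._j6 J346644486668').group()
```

The pattern matches zero or more of a literal '6', then whitespace; then one or more of a word character (lazy); then one or more of a digit; then 3 to 4 of a digit, then a digit, then one or more of a digit (captured).
`search` walks the string left to right and returns the first match it finds.
The match spans [3:18] → '6 J346644486668'.
Captured: group 1 = '86668'.

'6 J346644486668'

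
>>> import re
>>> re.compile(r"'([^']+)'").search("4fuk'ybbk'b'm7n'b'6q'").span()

(4, 10)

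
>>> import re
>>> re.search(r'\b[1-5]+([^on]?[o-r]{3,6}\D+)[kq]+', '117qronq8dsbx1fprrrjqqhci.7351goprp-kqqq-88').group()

'117qronq'

This matches a word boundary (`\b`, zero-width); then one or more of a character in [1-5]; then optionally any character except [on], then 3 to 6 of a character in [o-r], then one or more of a non-digit (captured); then one or more of one of [kq].
The match spans [0:8] → '117qronq'.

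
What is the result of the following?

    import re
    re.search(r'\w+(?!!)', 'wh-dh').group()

`(?!…)`/`(?<!…)` only lets a position through if the neighbouring text does NOT match; no characters are consumed.
`re.search` scans for the first position where the pattern succeeds.
The match spans [0:2] → 'wh'.

'wh'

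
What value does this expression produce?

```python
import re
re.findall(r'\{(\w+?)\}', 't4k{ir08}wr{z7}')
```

['ir08', 'z7']

Scanning left to right: at [3:9] match '{ir08}', group 1 = 'ir08'; at [11:15] match '{z7}', group 1 = 'z7'.
With a single group, `findall` returns only what that group captured — 2 items.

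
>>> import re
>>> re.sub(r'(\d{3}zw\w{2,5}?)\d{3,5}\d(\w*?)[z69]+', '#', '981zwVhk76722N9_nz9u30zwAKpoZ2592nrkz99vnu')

'#_nz9u30zwAKpoZ2592nrkz99vnu'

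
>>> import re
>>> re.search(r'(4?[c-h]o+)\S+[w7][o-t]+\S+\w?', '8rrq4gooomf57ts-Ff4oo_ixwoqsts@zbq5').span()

This matches optionally the literal '4', then a character in [c-h], then one or more of the literal 'o' (captured); then one or more of a non-whitespace character, then one of [w7]; then one or more of a character in [o-t], then one or more of a non-whitespace character, then optionally a word character.
`re.search` scans for the first position where the pattern succeeds.
The match spans [4:35] → '4gooomf57ts-Ff4oo_ixwoqsts@zbq5'.
Captured: group 1 = '4gooo'.

(4, 35)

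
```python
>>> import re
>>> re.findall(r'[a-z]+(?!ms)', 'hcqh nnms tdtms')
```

`(?!…)`/`(?<!…)` only lets a position through if the neighbouring text does NOT match; no characters are consumed.
Walking the string: at [0:4] → 'hcqh'; at [5:9] → 'nnms'; at [10:15] → 'tdtms'.
Since nothing is captured, `findall` lists the 3 matched substrings directly.

['hcqh', 'nnms', 'tdtms']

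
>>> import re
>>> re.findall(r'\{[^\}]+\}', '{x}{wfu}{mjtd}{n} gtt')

Scanning left to right: at [0:3] → '{x}'; at [3:8] → '{wfu}'; at [8:14] → '{mjtd}'; at [14:17] → '{n}'.
No capturing groups, so `findall` returns the 4 full match strings.

['{x}', '{wfu}', '{mjtd}', '{n}']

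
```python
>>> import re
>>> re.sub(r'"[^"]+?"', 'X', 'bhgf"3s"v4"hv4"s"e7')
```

Matches: at [4:8] → '"3s"'; at [10:15] → '"hv4"'.
Every occurrence is swapped for 'X'.

'bhgfXv4Xs"e7'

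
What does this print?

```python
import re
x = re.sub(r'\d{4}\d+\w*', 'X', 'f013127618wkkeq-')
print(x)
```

fX-

The pattern matches exactly 4 of a digit; then one or more of a digit, then zero or more of a word character.
`sub` substitutes 'X' at each match site.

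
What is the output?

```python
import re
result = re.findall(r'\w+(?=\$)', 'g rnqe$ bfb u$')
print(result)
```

Lookahead/lookbehind check context without consuming it, so the matched span excludes the asserted characters.
`findall` yields the raw match text (2 of them) because the pattern has no groups.

['rnqe', 'u']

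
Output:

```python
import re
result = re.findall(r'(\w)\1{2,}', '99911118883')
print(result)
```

['9', '1', '8']

After group 1 captures some text, `\1` only succeeds where that same text appears again.
Scanning left to right: at [0:3] match '999', group 1 = '9'; at [3:7] match '1111', group 1 = '1'; at [7:10] match '888', group 1 = '8'.
With a single group, `findall` returns only what that group captured — 3 items.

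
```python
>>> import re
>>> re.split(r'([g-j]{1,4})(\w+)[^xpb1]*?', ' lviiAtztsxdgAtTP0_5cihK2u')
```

Pattern: 1 to 4 of a character in [g-j] (captured); then one or more of a word character (captured); then zero or more of any character except [xpb1] (lazy).
`re.split` interleaves the captured-group text with the surrounding fragments.

[' lv', 'ii', 'AtztsxdgAtTP0_5cihK2u', '']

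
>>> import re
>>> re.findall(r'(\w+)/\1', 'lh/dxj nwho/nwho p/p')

['nwho', 'p']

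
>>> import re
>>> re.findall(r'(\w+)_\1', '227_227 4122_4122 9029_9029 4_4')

The backreference `\1` re-matches whatever the first group consumed, character for character.
Scanning left to right: at [0:7] match '227_227', group 1 = '227'; at [8:17] match '4122_4122', group 1 = '4122'; at [18:27] match '9029_9029', group 1 = '9029'; at [28:31] match '4_4', group 1 = '4'.
Because there's exactly one group, `findall` drops the full match and keeps group 1 from each hit.

['227', '4122', '9029', '4']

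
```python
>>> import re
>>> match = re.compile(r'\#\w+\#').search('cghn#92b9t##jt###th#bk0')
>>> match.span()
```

(4, 11)

`search` walks the string left to right and returns the first match it finds.
The match spans [4:11] → '#92b9t#'.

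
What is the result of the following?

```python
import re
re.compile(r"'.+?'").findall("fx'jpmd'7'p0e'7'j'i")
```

["'jpmd'", "'p0e'", "'j'"]

The `?` after the quantifier makes it lazy — it takes as little as possible before letting the rest of the pattern try.
Since nothing is captured, `findall` lists the 3 matched substrings directly.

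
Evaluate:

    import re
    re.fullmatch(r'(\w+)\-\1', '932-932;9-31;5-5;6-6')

None

A backreference is literal: `\1` must see the identical characters the first group matched.
For `fullmatch`, every character of the input must be accounted for by the pattern.
Here the string isn't matched end-to-end, so the call returns None.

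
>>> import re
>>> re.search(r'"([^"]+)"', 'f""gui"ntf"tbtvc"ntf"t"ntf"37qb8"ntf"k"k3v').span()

The match spans [2:7] → '"gui"'.

(2, 7)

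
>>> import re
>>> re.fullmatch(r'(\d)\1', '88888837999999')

None

`\1` is not a pattern — it's the concrete string captured by group 1, re-applied verbatim.
For `fullmatch`, every character of the input must be accounted for by the pattern.
Here the pattern can't cover the whole string, so the call returns None.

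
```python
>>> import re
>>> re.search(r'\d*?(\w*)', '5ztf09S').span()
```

(0, 7)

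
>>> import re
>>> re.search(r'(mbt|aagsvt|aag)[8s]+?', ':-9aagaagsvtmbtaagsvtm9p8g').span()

(6, 10)

Unlike `match`, `search` isn't anchored — it looks for the pattern anywhere in the string.
The match spans [6:10] → 'aags'.
Captured: group 1 = 'aag'.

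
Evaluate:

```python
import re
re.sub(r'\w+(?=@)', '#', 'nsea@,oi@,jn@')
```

Lookahead/lookbehind check context without consuming it, so the matched span excludes the asserted characters.
Matches: at [0:4] → 'nsea'; at [6:8] → 'oi'; at [10:12] → 'jn'.
Every occurrence is swapped for '#'.

'#@,#@,#@'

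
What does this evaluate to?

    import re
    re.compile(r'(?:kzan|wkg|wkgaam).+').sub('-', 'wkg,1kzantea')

'-'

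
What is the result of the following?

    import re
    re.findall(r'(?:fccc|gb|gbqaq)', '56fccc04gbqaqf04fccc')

['fccc', 'gb', 'fccc']

The regex engine tests alternatives in the order written; an earlier branch that matches wins even if a later one would match more.
Walking the string: at [2:6] → 'fccc'; at [8:10] → 'gb'; at [16:20] → 'fccc'.
Since nothing is captured, `findall` lists the 3 matched substrings directly.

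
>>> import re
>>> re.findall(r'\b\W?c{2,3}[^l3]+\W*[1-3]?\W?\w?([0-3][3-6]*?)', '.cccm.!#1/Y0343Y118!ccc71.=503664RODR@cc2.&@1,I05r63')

['3', '3', '3']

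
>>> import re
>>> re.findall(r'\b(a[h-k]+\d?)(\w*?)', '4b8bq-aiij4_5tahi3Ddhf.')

[('aiij4', '')]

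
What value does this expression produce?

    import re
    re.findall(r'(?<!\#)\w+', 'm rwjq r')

['m', 'rwjq', 'r']

Because the assertion is negative and zero-width, positions next to the forbidden text are skipped.
Since nothing is captured, `findall` lists the 3 matched substrings directly.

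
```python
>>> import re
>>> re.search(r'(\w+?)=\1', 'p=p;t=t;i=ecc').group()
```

'p=p'

After group 1 captures some text, `\1` only succeeds where that same text appears again.
`re.search` scans for the first position where the pattern succeeds.
The match spans [0:3] → 'p=p'.
Captured: group 1 = 'p'.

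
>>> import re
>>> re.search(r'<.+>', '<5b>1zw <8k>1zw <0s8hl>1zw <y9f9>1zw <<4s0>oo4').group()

The match spans [0:43] → '<5b>1zw <8k>1zw <0s8hl>1zw <y9f9>1zw <<4s0>'.

'<5b>1zw <8k>1zw <0s8hl>1zw <y9f9>1zw <<4s0>'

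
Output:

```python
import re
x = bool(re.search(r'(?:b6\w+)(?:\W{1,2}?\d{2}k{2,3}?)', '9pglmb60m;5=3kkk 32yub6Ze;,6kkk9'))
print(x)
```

The pattern matches the literal 'b6', then one or more of a word character (non-capturing group); then 1 to 2 of a non-word character (lazy), then exactly 2 of a digit, then 2 to 3 of the literal 'k' (lazy) (non-capturing group).
Here no position works, so the call returns None, and `bool(None)` is False.

False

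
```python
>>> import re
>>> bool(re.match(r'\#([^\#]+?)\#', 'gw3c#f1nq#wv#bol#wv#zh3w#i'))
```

With `match`, the pattern is implicitly anchored at the beginning.
Here the string doesn't start with a match, so the call returns None, and `bool(None)` is False.

False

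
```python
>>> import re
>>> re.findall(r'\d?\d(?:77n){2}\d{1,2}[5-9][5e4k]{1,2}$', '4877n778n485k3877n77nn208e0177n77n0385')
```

['0177n77n0385']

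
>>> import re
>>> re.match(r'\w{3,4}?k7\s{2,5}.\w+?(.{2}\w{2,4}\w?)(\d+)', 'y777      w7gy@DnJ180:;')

None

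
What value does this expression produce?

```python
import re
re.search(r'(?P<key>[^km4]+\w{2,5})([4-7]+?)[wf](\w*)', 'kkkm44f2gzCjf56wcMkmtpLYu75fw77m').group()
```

'f2gzCjf56wcMkmtpLYu75fw77m'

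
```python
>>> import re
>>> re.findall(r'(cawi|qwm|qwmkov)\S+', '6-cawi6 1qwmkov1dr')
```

['cawi', 'qwm']

Branches in `(...|...)` are attempted left-to-right; the first branch that allows the whole pattern to succeed is taken.
`findall` collects group 1 from each match (2 total).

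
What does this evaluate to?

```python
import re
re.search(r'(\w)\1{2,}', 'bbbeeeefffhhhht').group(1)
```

'b'

The backreference `\1` re-matches whatever the first group consumed, character for character.
`re.search` scans for the first position where the pattern succeeds.
The match spans [0:3] → 'bbb'.
Captured: group 1 = 'b'.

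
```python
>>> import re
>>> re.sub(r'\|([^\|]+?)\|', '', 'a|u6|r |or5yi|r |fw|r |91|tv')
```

'ar r r tv'

Matches: at [1:5] → '|u6|'; at [7:14] → '|or5yi|'; at [16:20] → '|fw|'; at [22:26] → '|91|'.
Each match is replaced by ''.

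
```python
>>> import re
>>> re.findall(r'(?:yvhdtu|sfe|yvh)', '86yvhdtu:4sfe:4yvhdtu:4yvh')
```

Branches in `(...|...)` are attempted left-to-right; the first branch that allows the whole pattern to succeed is taken.
Scanning left to right: at [2:8] → 'yvhdtu'; at [10:13] → 'sfe'; at [15:21] → 'yvhdtu'; at [23:26] → 'yvh'.
`findall` yields the raw match text (4 of them) because the pattern has no groups.

['yvhdtu', 'sfe', 'yvhdtu', 'yvh']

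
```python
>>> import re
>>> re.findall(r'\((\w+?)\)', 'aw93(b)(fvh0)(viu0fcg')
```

['b', 'fvh0']

Scanning left to right: at [4:7] match '(b)', group 1 = 'b'; at [7:13] match '(fvh0)', group 1 = 'fvh0'.
One capturing group, so `findall` returns just the captured substring from each match — 2 in all.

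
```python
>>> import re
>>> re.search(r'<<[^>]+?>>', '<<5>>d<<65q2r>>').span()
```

`re.search` scans for the first position where the pattern succeeds.
The match spans [0:5] → '<<5>>'.

(0, 5)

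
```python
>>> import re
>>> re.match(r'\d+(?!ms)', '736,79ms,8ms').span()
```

(0, 3)

`re.match` only tries the pattern at the start of the string.
The match spans [0:3] → '736'.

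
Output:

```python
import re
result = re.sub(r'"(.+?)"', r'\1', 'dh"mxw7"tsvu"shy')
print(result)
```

Matches: at [2:8] → '"mxw7"'.
The replacement refers to a captured group, so each match is rewritten using its own captured text.

dhmxw7tsvu"shy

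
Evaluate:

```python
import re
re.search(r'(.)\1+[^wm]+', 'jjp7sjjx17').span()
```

(0, 10)

The backreference `\1` re-matches whatever the first group consumed, character for character.
`re.search` scans for the first position where the pattern succeeds.
The match spans [0:10] → 'jjp7sjjx17'.
Captured: group 1 = 'j'.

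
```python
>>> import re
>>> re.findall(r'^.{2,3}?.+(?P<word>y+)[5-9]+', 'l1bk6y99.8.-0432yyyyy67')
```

This matches anchored at the start of the string; then 2 to 3 of any character (lazy), then one or more of any character; then one or more of a literal 'y' (captured as 'word'); then one or more of a character in [5-9].
Matches: at [0:23] match 'l1bk6y99.8.-0432yyyyy67', group 1 = 'y'.
One capturing group, so `findall` returns just the captured substring from the one match — 1 in all.

['y']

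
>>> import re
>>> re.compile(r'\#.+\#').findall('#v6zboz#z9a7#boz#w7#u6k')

Walking the string: at [0:20] → '#v6zboz#z9a7#boz#w7#'.
No capturing groups, so `findall` returns the 1 full match string.

['#v6zboz#z9a7#boz#w7#']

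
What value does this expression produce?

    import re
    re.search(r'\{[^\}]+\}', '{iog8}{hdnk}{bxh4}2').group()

`re.search` scans for the first position where the pattern succeeds.
The match spans [0:6] → '{iog8}'.

'{iog8}'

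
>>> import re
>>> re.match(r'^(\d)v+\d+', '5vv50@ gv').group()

'5vv50'

Pattern: anchored at the start of the string; then a digit (captured); then one or more of a literal 'v'; then one or more of a digit.
`re.match` won't scan ahead — the pattern has to work from the very first character.
The match spans [0:5] → '5vv50'.
Captured: group 1 = '5'.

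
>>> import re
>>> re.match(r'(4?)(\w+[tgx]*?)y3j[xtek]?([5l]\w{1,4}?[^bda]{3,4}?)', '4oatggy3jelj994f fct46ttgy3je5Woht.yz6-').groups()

('4', 'oatgg', 'lj994')

The pattern matches optionally a literal '4' (captured); then one or more of a word character, then zero or more of one of [tgx] (lazy) (captured); then the literal 'y3j', then optionally one of [xtek]; then one of [5l], then 1 to 4 of a word character (lazy), then 3 to 4 of any character except [bda] (lazy) (captured).
With the lazy modifier that quantifier settles for the fewest repetitions that let the rest of the pattern succeed (the atoms after it are unaffected and can still be greedy).
`re.match` won't scan ahead — the pattern has to work from the very first character.
The match spans [0:15] → '4oatggy3jelj994'.
Captured: group 1 = '4', group 2 = 'oatgg', group 3 = 'lj994'.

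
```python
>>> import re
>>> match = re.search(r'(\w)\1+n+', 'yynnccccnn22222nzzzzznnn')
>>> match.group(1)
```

'y'

`\1` has to match the exact text group 1 already captured.
`search` walks the string left to right and returns the first match it finds.
The match spans [0:4] → 'yynn'.
Captured: group 1 = 'y'.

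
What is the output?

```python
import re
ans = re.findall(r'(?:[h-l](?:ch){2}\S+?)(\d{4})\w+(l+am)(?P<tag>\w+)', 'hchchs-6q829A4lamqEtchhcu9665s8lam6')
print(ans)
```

[('9665', 'lam', '6')]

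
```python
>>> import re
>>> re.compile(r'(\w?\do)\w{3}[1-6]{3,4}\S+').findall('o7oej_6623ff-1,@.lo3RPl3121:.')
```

['o7o']

This matches optionally a word character, then a digit, then a literal 'o' (captured); then exactly 3 of a word character, then 3 to 4 of a character in [1-6], then one or more of a non-whitespace character.
Walking the string: at [0:29] match 'o7oej_6623ff-1,@.lo3RPl3121:.', group 1 = 'o7o'.
With a single group, `findall` returns only what that group captured — 1 item.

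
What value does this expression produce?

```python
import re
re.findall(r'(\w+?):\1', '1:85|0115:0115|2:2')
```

['0115', '2']

After group 1 captures some text, `\1` only succeeds where that same text appears again.
Matches: at [5:14] match '0115:0115', group 1 = '0115'; at [15:18] match '2:2', group 1 = '2'.
With a single group, `findall` returns only what that group captured — 2 items.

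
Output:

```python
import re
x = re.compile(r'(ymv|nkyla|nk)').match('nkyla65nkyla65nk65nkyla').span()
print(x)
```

(0, 5)

The regex engine tests alternatives in the order written; an earlier branch that matches wins even if a later one would match more.
`re.match` won't scan ahead — the pattern has to work from the very first character.
The match spans [0:5] → 'nkyla'.
Captured: group 1 = 'nkyla'.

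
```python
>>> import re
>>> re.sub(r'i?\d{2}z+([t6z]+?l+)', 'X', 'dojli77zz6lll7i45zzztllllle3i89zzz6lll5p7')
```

'dojlX7Xe3X5p7'

Pattern: optionally a literal 'i', then exactly 2 of a digit, then one or more of the literal 'z'; then one or more of one of [t6z] (lazy), then one or more of the literal 'l' (captured).
Each match is replaced by 'X'.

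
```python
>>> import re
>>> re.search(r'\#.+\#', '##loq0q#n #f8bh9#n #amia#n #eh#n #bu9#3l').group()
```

`search` walks the string left to right and returns the first match it finds.
The match spans [0:38] → '##loq0q#n #f8bh9#n #amia#n #eh#n #bu9#'.

'##loq0q#n #f8bh9#n #amia#n #eh#n #bu9#'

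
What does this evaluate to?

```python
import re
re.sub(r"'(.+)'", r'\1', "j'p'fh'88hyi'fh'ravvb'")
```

"jp'fh'88hyi'fh'ravvb"

Each match is replaced using the text its own group 1 captured.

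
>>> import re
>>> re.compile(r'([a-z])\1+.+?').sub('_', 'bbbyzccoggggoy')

'_z__y'

`\1` is not a pattern — it's the concrete string captured by group 1, re-applied verbatim.
Matches: at [0:4] → 'bbby'; at [5:8] → 'cco'; at [8:13] → 'ggggo'.
Each match is replaced by '_'.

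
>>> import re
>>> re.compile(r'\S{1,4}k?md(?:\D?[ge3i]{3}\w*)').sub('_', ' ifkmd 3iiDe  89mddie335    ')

The pattern matches 1 to 4 of a non-whitespace character, then optionally a literal 'k', then the literal 'md'; then optionally a non-digit, then exactly 3 of one of [ge3i], then zero or more of a word character (non-capturing group).
Matches: at [1:12] → 'ifkmd 3iiDe'; at [14:24] → '89mddie335'.
`sub` substitutes '_' at each match site.

' _  _    '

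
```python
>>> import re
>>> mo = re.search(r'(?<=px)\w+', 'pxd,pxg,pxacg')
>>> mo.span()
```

(2, 3)

Lookahead/lookbehind check context without consuming it, so the matched span excludes the asserted characters.
Unlike `match`, `search` isn't anchored — it looks for the pattern anywhere in the string.
The match spans [2:3] → 'd'.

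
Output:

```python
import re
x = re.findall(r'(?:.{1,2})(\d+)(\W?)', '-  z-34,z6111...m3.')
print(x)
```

Pattern: 1 to 2 of any character (non-capturing group); then one or more of a digit (captured); then optionally a non-word character (captured).
Multiple groups make `findall` return tuples — one 2-tuple for each match.

[('34', ','), ('111', '.'), ('3', '.')]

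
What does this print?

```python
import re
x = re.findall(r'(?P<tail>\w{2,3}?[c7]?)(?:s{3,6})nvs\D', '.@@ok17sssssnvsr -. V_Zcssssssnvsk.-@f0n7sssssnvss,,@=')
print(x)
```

['ok17', 'V_Zc', 'f0n7']

This matches 2 to 3 of a word character (lazy), then optionally one of [c7] (captured as 'tail'); then 3 to 6 of a literal 's' (non-capturing group); then the literal 'nvs', then a non-digit.
One capturing group, so `findall` returns just the captured substring from each match — 3 in all.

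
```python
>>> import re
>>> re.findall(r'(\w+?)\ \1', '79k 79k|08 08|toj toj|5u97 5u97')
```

['79k', '08', 'toj', '5u97']

A backreference is literal: `\1` must see the identical characters the first group matched.
One capturing group, so `findall` returns just the captured substring from each match — 4 in all.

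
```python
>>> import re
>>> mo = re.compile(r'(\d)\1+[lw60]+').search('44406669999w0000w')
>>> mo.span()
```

(0, 7)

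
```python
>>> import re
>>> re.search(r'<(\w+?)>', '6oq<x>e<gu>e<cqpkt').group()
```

'<x>'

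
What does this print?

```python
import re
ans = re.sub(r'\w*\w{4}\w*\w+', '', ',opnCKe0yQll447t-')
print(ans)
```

,-

The pattern matches zero or more of a word character, then exactly 4 of a word character; then zero or more of a word character, then one or more of a word character.
Each match is replaced by ''.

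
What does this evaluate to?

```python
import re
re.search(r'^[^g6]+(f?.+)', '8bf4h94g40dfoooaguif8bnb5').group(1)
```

'g40dfoooaguif8bnb5'

The match spans [0:25] → '8bf4h94g40dfoooaguif8bnb5'.
Captured: group 1 = 'g40dfoooaguif8bnb5'.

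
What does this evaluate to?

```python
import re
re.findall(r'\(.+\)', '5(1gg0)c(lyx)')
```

['(1gg0)c(lyx)']

Scanning left to right: at [1:13] → '(1gg0)c(lyx)'.
Since nothing is captured, `findall` lists the 1 matched substring directly.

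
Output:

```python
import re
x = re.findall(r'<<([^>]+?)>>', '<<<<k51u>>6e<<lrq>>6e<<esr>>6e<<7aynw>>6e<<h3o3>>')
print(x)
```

['<<k51u', 'lrq', 'esr', '7aynw', 'h3o3']

Scanning left to right: at [0:10] match '<<<<k51u>>', group 1 = '<<k51u'; at [12:19] match '<<lrq>>', group 1 = 'lrq'; at [21:28] match '<<esr>>', group 1 = 'esr'; at [30:39] match '<<7aynw>>', group 1 = '7aynw'; at [41:49] match '<<h3o3>>', group 1 = 'h3o3'.
Because there's exactly one group, `findall` drops the full match and keeps group 1 from each hit.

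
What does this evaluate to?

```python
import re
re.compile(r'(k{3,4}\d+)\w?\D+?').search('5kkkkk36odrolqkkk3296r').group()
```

'kkkk36od'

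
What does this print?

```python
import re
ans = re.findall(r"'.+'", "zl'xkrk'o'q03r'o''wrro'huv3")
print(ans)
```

["'xkrk'o'q03r'o''wrro'"]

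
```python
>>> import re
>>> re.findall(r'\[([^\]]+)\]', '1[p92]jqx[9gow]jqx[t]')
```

Scanning left to right: at [1:6] match '[p92]', group 1 = 'p92'; at [9:15] match '[9gow]', group 1 = '9gow'; at [18:21] match '[t]', group 1 = 't'.
With a single group, `findall` returns only what that group captured — 3 items.

['p92', '9gow', 't']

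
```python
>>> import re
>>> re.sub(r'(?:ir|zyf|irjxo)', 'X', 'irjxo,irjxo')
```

'Xjxo,Xjxo'

`|` is ordered: at each position the engine commits to the first alternative that works.
Matches: at [0:2] → 'ir'; at [6:8] → 'ir'.
`sub` substitutes 'X' at each match site.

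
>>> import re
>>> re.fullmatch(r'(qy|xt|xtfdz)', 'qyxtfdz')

None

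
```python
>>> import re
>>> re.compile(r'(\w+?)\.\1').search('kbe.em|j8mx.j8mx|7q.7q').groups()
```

The match spans [2:5] → 'e.e'.
Captured: group 1 = 'e'.

('e',)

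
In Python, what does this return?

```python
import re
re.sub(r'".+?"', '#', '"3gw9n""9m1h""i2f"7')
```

'###7'

A non-greedy quantifier consumes as few characters as it can — just enough that the remainder of the pattern still matches from where it stops; whatever follows it matches normally.
Matches: at [0:7] → '"3gw9n"'; at [7:13] → '"9m1h"'; at [13:18] → '"i2f"'.
`sub` substitutes '#' at each match site.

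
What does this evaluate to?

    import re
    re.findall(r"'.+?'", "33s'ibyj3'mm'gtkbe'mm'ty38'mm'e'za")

Walking the string: at [3:10] → "'ibyj3'"; at [12:19] → "'gtkbe'"; at [21:27] → "'ty38'"; at [29:32] → "'e'".
No capturing groups, so `findall` returns the 4 full match strings.

["'ibyj3'", "'gtkbe'", "'ty38'", "'e'"]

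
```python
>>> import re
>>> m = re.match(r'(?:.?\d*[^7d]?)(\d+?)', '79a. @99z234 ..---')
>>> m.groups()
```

('9',)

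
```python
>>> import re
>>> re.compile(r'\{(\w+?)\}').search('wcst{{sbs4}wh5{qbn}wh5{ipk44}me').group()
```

'{sbs4}'

The match spans [5:11] → '{sbs4}'.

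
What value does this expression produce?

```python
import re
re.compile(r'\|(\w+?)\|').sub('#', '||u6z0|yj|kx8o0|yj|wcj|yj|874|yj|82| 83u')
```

'|#yj#yj#yj#yj# 83u'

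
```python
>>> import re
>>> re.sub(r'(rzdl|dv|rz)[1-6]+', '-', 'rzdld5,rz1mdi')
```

'rzdld5,-mdi'

Matches: at [7:10] → 'rz1'.
Every occurrence is swapped for '-'.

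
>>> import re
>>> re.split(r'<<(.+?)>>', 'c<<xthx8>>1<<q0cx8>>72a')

['c', 'xthx8', '1', 'q0cx8', '72a']

A non-greedy quantifier consumes as few characters as it can — just enough that the remainder of the pattern still matches from where it stops; whatever follows it matches normally.
Because the pattern has a capturing group, `split` also inserts each captured text between the pieces.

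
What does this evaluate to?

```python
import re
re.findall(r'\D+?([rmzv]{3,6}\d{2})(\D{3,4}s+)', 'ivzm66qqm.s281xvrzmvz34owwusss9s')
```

Pattern: one or more of a non-digit (lazy); then 3 to 6 of one of [rmzv], then exactly 2 of a digit (captured); then 3 to 4 of a non-digit, then one or more of a literal 's' (captured).
Scanning left to right: at [0:11] match 'ivzm66qqm.s', groups = ('vzm66', 'qqm.s'); at [14:30] match 'xvrzmvz34owwusss', groups = ('vrzmvz34', 'owwusss').
`findall` packs the 2 group values into a tuple for every match.

[('vzm66', 'qqm.s'), ('vrzmvz34', 'owwusss')]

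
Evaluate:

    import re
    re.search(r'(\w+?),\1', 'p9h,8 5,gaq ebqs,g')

After group 1 captures some text, `\1` only succeeds where that same text appears again.
Here no position works, so the call returns None.

None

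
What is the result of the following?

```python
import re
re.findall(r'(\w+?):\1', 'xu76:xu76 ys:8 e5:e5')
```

`\1` is not a pattern — it's the concrete string captured by group 1, re-applied verbatim.
Matches: at [0:9] match 'xu76:xu76', group 1 = 'xu76'; at [15:20] match 'e5:e5', group 1 = 'e5'.
With a single group, `findall` returns only what that group captured — 2 items.

['xu76', 'e5']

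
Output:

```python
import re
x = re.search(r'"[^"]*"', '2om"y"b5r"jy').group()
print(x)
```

"y"

The match spans [3:6] → '"y"'.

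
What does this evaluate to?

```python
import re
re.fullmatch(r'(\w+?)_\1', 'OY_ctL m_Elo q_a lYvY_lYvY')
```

None

A backreference is literal: `\1` must see the identical characters the first group matched.
`re.fullmatch` requires the pattern to consume the entire string.
Here the pattern can't cover the whole string, so the call returns None.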